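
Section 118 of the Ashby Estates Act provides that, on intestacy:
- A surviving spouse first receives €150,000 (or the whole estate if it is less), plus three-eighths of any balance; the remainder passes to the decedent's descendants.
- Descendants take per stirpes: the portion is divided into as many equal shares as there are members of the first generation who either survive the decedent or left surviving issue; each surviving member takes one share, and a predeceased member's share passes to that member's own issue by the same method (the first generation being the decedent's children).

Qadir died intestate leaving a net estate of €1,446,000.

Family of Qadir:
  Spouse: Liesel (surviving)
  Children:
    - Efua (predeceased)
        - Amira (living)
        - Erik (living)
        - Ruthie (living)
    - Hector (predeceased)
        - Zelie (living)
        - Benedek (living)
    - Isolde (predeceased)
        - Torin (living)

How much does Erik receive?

Erik receives €90,000.

Liesel first takes €150,000, leaving a balance of €1,296,000. Liesel then takes three-eighths of the balance (€486,000), for a total of €636,000. The remaining €810,000 passes to the descendants.
The descendants' portion (€810,000) is divided into 3 shares of €270,000: Efua's €270,000 share passes to Efua's issue; Hector's €270,000 share passes to Hector's issue; Isolde's €270,000 share passes to Isolde's issue.
Efua's share (€270,000) is divided into 3 shares of €90,000: Amira, Erik, and Ruthie each take €90,000.
Hector's share (€270,000) is divided into 2 shares of €135,000: Zelie and Benedek each take €135,000.
Isolde's share (€270,000) passes entirely to Torin.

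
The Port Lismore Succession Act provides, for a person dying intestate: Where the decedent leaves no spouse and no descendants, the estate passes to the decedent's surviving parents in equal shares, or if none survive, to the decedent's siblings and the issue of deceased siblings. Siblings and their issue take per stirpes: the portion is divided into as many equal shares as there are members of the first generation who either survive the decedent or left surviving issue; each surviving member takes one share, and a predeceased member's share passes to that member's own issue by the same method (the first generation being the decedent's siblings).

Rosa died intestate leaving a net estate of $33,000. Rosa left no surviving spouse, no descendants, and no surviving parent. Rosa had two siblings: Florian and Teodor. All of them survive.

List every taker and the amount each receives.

Florian: $16,500; Teodor: $16,500

The entire $33,000 passes to the siblings and their issue.
That amount ($33,000) is divided into 2 shares of $16,500: Florian and Teodor each take $16,500.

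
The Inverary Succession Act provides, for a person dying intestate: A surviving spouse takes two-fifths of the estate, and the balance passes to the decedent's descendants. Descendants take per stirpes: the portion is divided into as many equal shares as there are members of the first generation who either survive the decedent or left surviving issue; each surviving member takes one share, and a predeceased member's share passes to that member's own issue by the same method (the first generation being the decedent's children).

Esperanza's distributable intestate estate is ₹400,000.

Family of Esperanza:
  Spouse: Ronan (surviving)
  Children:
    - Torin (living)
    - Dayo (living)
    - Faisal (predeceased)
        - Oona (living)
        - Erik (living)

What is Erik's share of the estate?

Erik receives ₹40,000.

Ronan takes two-fifths of ₹400,000 = ₹160,000. The remaining ₹240,000 passes to the descendants.
The descendants' portion (₹240,000) is divided into 3 shares of ₹80,000: Torin and Dayo each take ₹80,000; Faisal's ₹80,000 share passes to Faisal's issue.
Faisal's share (₹80,000) is divided into 2 shares of ₹40,000: Oona and Erik each take ₹40,000.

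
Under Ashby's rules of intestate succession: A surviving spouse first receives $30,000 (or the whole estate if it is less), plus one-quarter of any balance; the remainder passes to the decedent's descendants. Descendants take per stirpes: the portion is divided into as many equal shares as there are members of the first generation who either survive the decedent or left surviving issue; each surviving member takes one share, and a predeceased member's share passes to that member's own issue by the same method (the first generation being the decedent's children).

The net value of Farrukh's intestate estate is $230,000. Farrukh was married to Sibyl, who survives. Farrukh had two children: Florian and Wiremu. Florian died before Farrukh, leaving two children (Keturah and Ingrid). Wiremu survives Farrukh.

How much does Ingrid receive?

Ingrid receives $37,500.

Sibyl first takes $30,000, leaving a balance of $200,000. Sibyl then takes one-quarter of the balance ($50,000), for a total of $80,000. The remaining $150,000 passes to the descendants.
The descendants' portion ($150,000) is divided into 2 shares of $75,000: Wiremu takes $75,000; Florian's $75,000 share passes to Florian's issue.
Florian's share ($75,000) is divided into 2 shares of $37,500: Keturah and Ingrid each take $37,500.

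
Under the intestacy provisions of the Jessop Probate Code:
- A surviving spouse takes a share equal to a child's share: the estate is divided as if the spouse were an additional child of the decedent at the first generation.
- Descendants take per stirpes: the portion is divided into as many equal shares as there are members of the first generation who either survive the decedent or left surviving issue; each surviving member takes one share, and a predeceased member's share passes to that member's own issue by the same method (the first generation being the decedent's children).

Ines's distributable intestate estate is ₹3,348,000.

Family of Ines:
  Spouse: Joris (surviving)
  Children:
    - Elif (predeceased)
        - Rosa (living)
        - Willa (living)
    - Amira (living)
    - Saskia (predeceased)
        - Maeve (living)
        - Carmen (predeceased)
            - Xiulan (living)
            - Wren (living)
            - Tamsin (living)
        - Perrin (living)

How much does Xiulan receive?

The spouse counts as an additional share at the children's level, so there are 4 primary shares of ₹837,000. Joris takes one such share (₹837,000).
The children's combined portion (₹2,511,000) is divided into 3 shares of ₹837,000: Amira takes ₹837,000; Elif's ₹837,000 share passes to Elif's issue; Saskia's ₹837,000 share passes to Saskia's issue.
Elif's share (₹837,000) is divided into 2 shares of ₹418,500: Rosa and Willa each take ₹418,500.
Saskia's share (₹837,000) is divided into 3 shares of ₹279,000: Maeve and Perrin each take ₹279,000; Carmen's ₹279,000 share passes to Carmen's issue.
Carmen's share (₹279,000) is divided into 3 shares of ₹93,000: Xiulan, Wren, and Tamsin each take ₹93,000.

Xiulan receives ₹93,000.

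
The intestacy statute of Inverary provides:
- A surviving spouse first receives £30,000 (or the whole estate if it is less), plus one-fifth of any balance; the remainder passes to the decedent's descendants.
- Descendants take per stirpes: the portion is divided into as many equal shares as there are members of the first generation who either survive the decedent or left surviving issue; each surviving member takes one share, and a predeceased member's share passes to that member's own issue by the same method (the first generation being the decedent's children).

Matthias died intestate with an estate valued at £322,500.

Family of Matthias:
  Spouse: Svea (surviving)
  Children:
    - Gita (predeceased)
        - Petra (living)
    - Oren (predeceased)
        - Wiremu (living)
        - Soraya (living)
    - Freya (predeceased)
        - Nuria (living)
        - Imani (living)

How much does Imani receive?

Svea first takes £30,000, leaving a balance of £292,500. Svea then takes one-fifth of the balance (£58,500), for a total of £88,500. The remaining £234,000 passes to the descendants.
The descendants' portion (£234,000) is divided into 3 shares of £78,000: Gita's £78,000 share passes to Gita's issue; Oren's £78,000 share passes to Oren's issue; Freya's £78,000 share passes to Freya's issue.
Gita's share (£78,000) passes entirely to Petra.
Oren's share (£78,000) is divided into 2 shares of £39,000: Wiremu and Soraya each take £39,000.
Freya's share (£78,000) is divided into 2 shares of £39,000: Nuria and Imani each take £39,000.

Imani receives £39,000.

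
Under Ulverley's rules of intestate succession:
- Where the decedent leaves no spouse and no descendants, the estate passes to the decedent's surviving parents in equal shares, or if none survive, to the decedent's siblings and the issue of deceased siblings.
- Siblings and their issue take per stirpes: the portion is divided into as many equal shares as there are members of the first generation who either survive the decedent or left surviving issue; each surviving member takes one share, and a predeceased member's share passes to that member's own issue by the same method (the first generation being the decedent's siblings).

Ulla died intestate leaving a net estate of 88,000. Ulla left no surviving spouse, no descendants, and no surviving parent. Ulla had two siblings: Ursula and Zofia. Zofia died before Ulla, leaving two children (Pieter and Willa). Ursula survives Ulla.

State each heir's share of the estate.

The entire 88,000 passes to the siblings and their issue.
That amount (88,000) is divided into 2 shares of 44,000: Ursula takes 44,000; Zofia's 44,000 share passes to Zofia's issue.
Zofia's share (44,000) is divided into 2 shares of 22,000: Pieter and Willa each take 22,000.

Ursula: 44,000; Pieter: 22,000; Willa: 22,000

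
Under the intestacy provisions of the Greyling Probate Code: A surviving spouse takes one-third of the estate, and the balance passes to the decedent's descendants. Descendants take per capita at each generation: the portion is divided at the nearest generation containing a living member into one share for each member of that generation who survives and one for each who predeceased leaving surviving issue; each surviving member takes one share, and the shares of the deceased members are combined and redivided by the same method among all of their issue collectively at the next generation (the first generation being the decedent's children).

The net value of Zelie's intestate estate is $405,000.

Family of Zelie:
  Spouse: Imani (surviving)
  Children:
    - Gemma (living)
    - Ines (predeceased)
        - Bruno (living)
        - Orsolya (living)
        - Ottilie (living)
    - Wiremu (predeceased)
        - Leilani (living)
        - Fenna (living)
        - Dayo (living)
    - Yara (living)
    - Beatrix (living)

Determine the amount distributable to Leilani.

Leilani receives $18,000.

Imani takes one-third of $405,000 = $135,000. The remaining $270,000 passes to the descendants.
The descendants' portion ($270,000) is divided at the children's generation into 5 shares of $54,000. Gemma, Yara, and Beatrix each take $54,000. The 2 shares of the deceased (Ines and Wiremu) are combined into a pool of $108,000.
That pool ($108,000) is divided at the grandchildren's generation equally among Bruno, Orsolya, Ottilie, Leilani, Fenna, and Dayo: $18,000 each.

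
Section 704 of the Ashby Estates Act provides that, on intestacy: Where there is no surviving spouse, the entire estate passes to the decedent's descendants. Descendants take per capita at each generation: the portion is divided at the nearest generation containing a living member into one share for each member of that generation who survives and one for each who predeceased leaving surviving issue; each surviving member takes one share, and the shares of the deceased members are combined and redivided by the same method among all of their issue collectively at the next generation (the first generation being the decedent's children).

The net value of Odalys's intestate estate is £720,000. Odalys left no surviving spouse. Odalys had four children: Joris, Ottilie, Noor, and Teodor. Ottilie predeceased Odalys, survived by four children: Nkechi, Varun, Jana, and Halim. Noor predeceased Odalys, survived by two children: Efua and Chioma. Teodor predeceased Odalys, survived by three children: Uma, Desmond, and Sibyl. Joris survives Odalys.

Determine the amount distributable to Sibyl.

Sibyl receives £60,000.

The entire £720,000 passes to the descendants.
That amount (£720,000) is divided at the children's generation into 4 shares of £180,000. Joris takes £180,000. The 3 shares of the deceased (Ottilie, Noor, and Teodor) are combined into a pool of £540,000.
That pool (£540,000) is divided at the grandchildren's generation equally among Nkechi, Varun, Jana, Halim, Efua, Chioma, Uma, Desmond, and Sibyl: £60,000 each.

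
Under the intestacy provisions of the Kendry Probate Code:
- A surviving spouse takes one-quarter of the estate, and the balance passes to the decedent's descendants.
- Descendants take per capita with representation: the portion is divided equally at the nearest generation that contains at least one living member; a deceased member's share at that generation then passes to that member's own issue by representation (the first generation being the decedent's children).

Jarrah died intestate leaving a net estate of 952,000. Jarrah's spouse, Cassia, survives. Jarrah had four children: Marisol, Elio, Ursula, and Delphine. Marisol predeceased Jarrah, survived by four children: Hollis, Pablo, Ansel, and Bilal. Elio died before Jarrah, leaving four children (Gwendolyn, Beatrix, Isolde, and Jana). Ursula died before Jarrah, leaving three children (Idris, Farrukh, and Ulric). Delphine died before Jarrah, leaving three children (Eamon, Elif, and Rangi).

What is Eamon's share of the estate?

Eamon receives 51,000.

Cassia takes one-quarter of 952,000 = 238,000. The remaining 714,000 passes to the descendants.
No child survives, so the initial division is made at the grandchildren's generation.
The descendants' portion (714,000) is divided into 14 shares of 51,000: Hollis, Pablo, Ansel, Bilal, Gwendolyn, Beatrix, Isolde, Jana, Idris, Farrukh, Ulric, Eamon, Elif, and Rangi each take 51,000.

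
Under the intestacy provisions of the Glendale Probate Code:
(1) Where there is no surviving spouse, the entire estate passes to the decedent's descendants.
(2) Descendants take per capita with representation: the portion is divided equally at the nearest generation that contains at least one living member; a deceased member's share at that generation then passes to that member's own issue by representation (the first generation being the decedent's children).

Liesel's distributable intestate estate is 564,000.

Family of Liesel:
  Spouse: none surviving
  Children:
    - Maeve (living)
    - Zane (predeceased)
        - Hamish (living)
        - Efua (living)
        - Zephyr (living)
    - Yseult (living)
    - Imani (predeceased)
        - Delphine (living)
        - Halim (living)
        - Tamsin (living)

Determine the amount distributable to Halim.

Halim receives 47,000.

The entire 564,000 passes to the descendants.
That amount (564,000) is divided into 4 shares of 141,000: Maeve and Yseult each take 141,000; Zane's 141,000 share passes to Zane's issue; Imani's 141,000 share passes to Imani's issue.
Zane's share (141,000) is divided into 3 shares of 47,000: Hamish, Efua, and Zephyr each take 47,000.
Imani's share (141,000) is divided into 3 shares of 47,000: Delphine, Halim, and Tamsin each take 47,000.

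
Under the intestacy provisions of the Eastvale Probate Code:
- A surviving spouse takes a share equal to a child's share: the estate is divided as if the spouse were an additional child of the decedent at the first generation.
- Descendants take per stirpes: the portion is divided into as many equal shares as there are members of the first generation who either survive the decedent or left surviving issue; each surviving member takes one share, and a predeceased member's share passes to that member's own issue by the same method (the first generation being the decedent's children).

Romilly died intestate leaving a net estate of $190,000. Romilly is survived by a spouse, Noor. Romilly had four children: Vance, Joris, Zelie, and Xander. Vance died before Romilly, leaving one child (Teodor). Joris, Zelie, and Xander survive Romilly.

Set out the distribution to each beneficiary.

Noor: $38,000; Teodor: $38,000; Joris: $38,000; Zelie: $38,000; Xander: $38,000

The spouse counts as an additional share at the children's level, so there are 5 primary shares of $38,000. Noor takes one such share ($38,000).
The children's combined portion ($152,000) is divided into 4 shares of $38,000: Joris, Zelie, and Xander each take $38,000; Vance's $38,000 share passes to Vance's issue.
Vance's share ($38,000) passes entirely to Teodor.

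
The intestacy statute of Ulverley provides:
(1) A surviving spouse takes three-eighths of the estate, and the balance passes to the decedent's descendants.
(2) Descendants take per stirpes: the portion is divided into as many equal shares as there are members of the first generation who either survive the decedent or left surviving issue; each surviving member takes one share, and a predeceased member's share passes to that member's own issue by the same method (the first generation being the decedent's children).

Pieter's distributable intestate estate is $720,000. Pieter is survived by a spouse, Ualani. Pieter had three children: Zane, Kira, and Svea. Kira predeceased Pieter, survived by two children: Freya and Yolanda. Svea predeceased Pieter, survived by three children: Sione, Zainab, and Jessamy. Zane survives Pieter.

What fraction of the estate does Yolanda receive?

Ualani takes three-eighths of $720,000 = $270,000. The remaining $450,000 passes to the descendants.
The descendants' portion ($450,000) is divided into 3 shares of $150,000: Zane takes $150,000; Kira's $150,000 share passes to Kira's issue; Svea's $150,000 share passes to Svea's issue.
Kira's share ($150,000) is divided into 2 shares of $75,000: Freya and Yolanda each take $75,000.
Svea's share ($150,000) is divided into 3 shares of $50,000: Sione, Zainab, and Jessamy each take $50,000.

Yolanda receives 5/48 of the estate.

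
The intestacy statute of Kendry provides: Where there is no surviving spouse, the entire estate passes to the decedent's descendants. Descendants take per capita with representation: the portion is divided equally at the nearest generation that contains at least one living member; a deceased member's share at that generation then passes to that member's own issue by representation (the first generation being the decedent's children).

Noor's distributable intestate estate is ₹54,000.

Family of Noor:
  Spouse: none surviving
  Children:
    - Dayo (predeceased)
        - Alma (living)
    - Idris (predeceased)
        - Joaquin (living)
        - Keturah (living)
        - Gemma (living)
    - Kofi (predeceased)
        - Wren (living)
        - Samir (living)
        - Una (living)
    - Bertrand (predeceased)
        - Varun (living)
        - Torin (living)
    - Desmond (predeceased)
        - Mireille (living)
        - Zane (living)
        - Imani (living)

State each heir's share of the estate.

The entire ₹54,000 passes to the descendants.
No child survives, so the initial division is made at the grandchildren's generation.
That amount (₹54,000) is divided into 12 shares of ₹4,500: Alma, Joaquin, Keturah, Gemma, Wren, Samir, Una, Varun, Torin, Mireille, Zane, and Imani each take ₹4,500.

Alma: ₹4,500; Joaquin: ₹4,500; Keturah: ₹4,500; Gemma: ₹4,500; Wren: ₹4,500; Samir: ₹4,500; Una: ₹4,500; Varun: ₹4,500; Torin: ₹4,500; Mireille: ₹4,500; Zane: ₹4,500; Imani: ₹4,500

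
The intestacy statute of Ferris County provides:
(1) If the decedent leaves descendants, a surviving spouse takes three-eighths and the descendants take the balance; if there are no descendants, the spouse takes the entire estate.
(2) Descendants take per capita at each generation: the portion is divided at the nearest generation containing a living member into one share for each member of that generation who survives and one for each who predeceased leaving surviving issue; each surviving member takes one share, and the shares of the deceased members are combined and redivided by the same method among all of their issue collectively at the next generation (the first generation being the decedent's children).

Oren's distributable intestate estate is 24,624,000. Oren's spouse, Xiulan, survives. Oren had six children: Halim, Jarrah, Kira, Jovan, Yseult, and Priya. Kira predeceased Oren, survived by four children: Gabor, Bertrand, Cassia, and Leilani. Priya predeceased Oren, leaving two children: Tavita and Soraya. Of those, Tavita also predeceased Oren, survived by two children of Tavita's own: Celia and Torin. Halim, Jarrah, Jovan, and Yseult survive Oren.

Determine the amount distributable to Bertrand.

Xiulan takes three-eighths of 24,624,000 = 9,234,000. The remaining 15,390,000 passes to the descendants.
The descendants' portion (15,390,000) is divided at the children's generation into 6 shares of 2,565,000. Halim, Jarrah, Jovan, and Yseult each take 2,565,000. The 2 shares of the deceased (Kira and Priya) are combined into a pool of 5,130,000.
That pool (5,130,000) is divided at the grandchildren's generation into 6 shares of 855,000. Gabor, Bertrand, Cassia, Leilani, and Soraya each take 855,000. The remaining share for the deceased Tavita (855,000) is carried to the next generation.
That pool (855,000) is divided at the great-grandchildren's generation equally among Celia and Torin: 427,500 each.

Bertrand receives 855,000.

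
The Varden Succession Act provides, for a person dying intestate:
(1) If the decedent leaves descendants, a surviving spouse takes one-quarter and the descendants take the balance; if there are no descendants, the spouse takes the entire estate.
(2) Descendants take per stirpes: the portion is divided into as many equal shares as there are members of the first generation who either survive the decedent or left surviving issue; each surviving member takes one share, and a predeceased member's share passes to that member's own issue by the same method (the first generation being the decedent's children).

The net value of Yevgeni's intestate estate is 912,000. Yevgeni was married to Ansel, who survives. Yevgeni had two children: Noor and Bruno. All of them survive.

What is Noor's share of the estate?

Ansel takes one-quarter of 912,000 = 228,000. The remaining 684,000 passes to the descendants.
The descendants' portion (684,000) is divided into 2 shares of 342,000: Noor and Bruno each take 342,000.

Noor receives 342,000.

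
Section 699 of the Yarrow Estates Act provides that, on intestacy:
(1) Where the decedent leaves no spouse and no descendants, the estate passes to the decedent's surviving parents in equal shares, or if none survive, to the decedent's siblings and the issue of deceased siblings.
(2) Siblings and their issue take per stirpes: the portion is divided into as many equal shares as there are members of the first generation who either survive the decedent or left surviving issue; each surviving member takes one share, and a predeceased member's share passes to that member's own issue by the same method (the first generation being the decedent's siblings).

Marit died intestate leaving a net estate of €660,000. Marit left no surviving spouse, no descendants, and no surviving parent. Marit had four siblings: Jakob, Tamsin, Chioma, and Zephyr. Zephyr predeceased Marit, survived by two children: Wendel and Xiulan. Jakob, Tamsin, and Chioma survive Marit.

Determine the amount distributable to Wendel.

The entire €660,000 passes to the siblings and their issue.
That amount (€660,000) is divided into 4 shares of €165,000: Jakob, Tamsin, and Chioma each take €165,000; Zephyr's €165,000 share passes to Zephyr's issue.
Zephyr's share (€165,000) is divided into 2 shares of €82,500: Wendel and Xiulan each take €82,500.

Wendel receives €82,500.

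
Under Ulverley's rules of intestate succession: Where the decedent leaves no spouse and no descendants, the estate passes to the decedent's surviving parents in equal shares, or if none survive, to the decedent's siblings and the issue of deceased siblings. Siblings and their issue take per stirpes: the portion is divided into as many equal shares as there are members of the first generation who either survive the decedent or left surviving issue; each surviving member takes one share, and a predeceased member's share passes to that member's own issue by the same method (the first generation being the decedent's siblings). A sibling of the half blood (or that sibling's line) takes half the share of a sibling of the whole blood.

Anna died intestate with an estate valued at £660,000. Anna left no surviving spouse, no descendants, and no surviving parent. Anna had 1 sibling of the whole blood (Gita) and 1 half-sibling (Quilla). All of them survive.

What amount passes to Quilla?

Quilla receives £220,000.

The entire £660,000 passes to the siblings and their issue.
Counting each half-blood sibling's line as half a unit, there are 3/2 units in £660,000, so one unit is £440,000. Whole-blood lines (Gita) take £440,000 each; half-blood lines (Quilla) take £220,000 each.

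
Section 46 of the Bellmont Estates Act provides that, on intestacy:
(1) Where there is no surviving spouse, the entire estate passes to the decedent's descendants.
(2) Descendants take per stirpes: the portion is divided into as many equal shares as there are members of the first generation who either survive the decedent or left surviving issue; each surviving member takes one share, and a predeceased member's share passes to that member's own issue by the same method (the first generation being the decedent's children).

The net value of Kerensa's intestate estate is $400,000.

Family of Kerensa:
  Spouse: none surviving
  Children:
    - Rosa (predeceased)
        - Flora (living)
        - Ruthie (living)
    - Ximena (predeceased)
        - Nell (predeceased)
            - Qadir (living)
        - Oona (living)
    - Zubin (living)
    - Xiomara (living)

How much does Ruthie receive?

The entire $400,000 passes to the descendants.
That amount ($400,000) is divided into 4 shares of $100,000: Zubin and Xiomara each take $100,000; Rosa's $100,000 share passes to Rosa's issue; Ximena's $100,000 share passes to Ximena's issue.
Rosa's share ($100,000) is divided into 2 shares of $50,000: Flora and Ruthie each take $50,000.
Ximena's share ($100,000) is divided into 2 shares of $50,000: Oona takes $50,000; Nell's $50,000 share passes to Nell's issue.
Nell's share ($50,000) passes entirely to Qadir.

Ruthie receives $50,000.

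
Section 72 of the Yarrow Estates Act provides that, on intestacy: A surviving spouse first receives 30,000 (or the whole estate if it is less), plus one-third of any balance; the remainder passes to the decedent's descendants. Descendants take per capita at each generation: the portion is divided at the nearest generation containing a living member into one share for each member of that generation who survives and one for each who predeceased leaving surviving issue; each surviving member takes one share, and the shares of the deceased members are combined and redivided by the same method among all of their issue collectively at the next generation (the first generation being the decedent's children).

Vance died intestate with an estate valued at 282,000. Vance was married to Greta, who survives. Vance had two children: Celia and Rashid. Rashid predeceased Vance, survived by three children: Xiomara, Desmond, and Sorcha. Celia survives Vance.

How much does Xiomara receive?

Greta first takes 30,000, leaving a balance of 252,000. Greta then takes one-third of the balance (84,000), for a total of 114,000. The remaining 168,000 passes to the descendants.
The descendants' portion (168,000) is divided at the children's generation into 2 shares of 84,000. Celia takes 84,000. The remaining share for the deceased Rashid (84,000) is carried to the next generation.
That pool (84,000) is divided at the grandchildren's generation equally among Xiomara, Desmond, and Sorcha: 28,000 each.

Xiomara receives 28,000.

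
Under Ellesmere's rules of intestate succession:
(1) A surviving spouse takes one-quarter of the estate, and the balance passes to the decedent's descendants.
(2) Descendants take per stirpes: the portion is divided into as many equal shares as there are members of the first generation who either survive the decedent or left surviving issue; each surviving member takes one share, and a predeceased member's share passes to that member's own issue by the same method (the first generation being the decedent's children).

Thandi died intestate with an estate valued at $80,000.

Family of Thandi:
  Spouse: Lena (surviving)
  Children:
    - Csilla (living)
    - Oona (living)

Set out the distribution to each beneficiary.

Lena: $20,000; Csilla: $30,000; Oona: $30,000

Lena takes one-quarter of $80,000 = $20,000. The remaining $60,000 passes to the descendants.
The descendants' portion ($60,000) is divided into 2 shares of $30,000: Csilla and Oona each take $30,000.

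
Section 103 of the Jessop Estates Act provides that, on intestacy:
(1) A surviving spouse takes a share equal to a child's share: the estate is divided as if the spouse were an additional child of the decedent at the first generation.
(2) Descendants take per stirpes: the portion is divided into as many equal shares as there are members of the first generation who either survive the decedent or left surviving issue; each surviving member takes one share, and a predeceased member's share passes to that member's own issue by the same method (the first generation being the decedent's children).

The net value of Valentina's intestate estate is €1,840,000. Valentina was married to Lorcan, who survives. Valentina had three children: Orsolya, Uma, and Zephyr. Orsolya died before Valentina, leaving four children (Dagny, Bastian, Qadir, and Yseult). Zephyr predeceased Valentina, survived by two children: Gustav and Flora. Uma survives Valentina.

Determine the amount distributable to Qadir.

The spouse counts as an additional share at the children's level, so there are 4 primary shares of €460,000. Lorcan takes one such share (€460,000).
The children's combined portion (€1,380,000) is divided into 3 shares of €460,000: Uma takes €460,000; Orsolya's €460,000 share passes to Orsolya's issue; Zephyr's €460,000 share passes to Zephyr's issue.
Orsolya's share (€460,000) is divided into 4 shares of €115,000: Dagny, Bastian, Qadir, and Yseult each take €115,000.
Zephyr's share (€460,000) is divided into 2 shares of €230,000: Gustav and Flora each take €230,000.

Qadir receives €115,000.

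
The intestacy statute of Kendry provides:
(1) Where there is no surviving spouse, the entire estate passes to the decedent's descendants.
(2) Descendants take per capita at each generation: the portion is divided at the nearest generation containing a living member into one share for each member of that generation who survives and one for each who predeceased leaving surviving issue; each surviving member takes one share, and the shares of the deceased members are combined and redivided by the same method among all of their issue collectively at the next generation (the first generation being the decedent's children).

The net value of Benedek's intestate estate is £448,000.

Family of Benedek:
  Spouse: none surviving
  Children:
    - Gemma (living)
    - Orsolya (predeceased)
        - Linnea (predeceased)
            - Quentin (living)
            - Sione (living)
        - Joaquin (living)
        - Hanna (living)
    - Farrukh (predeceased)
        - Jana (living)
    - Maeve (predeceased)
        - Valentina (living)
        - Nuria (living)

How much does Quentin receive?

Quentin receives £28,000.

The entire £448,000 passes to the descendants.
That amount (£448,000) is divided at the children's generation into 4 shares of £112,000. Gemma takes £112,000. The 3 shares of the deceased (Orsolya, Farrukh, and Maeve) are combined into a pool of £336,000.
That pool (£336,000) is divided at the grandchildren's generation into 6 shares of £56,000. Joaquin, Hanna, Jana, Valentina, and Nuria each take £56,000. The remaining share for the deceased Linnea (£56,000) is carried to the next generation.
That pool (£56,000) is divided at the great-grandchildren's generation equally among Quentin and Sione: £28,000 each.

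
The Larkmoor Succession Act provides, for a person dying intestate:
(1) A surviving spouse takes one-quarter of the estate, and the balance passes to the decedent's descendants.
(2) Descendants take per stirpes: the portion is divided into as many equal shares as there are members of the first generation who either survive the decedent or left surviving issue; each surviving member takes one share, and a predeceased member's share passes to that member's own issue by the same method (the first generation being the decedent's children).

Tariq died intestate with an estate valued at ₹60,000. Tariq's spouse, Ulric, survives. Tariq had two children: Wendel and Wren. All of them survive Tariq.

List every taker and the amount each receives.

Ulric: ₹15,000; Wendel: ₹22,500; Wren: ₹22,500

Ulric takes one-quarter of ₹60,000 = ₹15,000. The remaining ₹45,000 passes to the descendants.
The descendants' portion (₹45,000) is divided into 2 shares of ₹22,500: Wendel and Wren each take ₹22,500.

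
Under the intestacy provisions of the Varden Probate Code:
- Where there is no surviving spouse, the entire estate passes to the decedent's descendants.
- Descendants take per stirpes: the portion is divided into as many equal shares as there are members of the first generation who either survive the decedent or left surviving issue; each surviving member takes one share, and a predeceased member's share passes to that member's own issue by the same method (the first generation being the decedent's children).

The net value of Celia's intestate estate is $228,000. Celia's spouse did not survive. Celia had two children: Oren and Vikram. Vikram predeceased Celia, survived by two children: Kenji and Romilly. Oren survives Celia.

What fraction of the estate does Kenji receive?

Kenji receives 1/4 of the estate.

The entire $228,000 passes to the descendants.
That amount ($228,000) is divided into 2 shares of $114,000: Oren takes $114,000; Vikram's $114,000 share passes to Vikram's issue.
Vikram's share ($114,000) is divided into 2 shares of $57,000: Kenji and Romilly each take $57,000.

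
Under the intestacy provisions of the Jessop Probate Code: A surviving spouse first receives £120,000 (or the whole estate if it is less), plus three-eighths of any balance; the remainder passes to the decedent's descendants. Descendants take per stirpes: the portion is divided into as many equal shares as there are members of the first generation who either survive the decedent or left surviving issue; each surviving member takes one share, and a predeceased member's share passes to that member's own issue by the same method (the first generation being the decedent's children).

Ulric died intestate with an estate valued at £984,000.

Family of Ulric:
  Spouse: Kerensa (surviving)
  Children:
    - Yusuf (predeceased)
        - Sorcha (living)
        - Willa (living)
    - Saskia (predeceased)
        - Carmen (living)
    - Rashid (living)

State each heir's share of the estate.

Kerensa first takes £120,000, leaving a balance of £864,000. Kerensa then takes three-eighths of the balance (£324,000), for a total of £444,000. The remaining £540,000 passes to the descendants.
The descendants' portion (£540,000) is divided into 3 shares of £180,000: Rashid takes £180,000; Yusuf's £180,000 share passes to Yusuf's issue; Saskia's £180,000 share passes to Saskia's issue.
Yusuf's share (£180,000) is divided into 2 shares of £90,000: Sorcha and Willa each take £90,000.
Saskia's share (£180,000) passes entirely to Carmen.

Kerensa: £444,000; Sorcha: £90,000; Willa: £90,000; Carmen: £180,000; Rashid: £180,000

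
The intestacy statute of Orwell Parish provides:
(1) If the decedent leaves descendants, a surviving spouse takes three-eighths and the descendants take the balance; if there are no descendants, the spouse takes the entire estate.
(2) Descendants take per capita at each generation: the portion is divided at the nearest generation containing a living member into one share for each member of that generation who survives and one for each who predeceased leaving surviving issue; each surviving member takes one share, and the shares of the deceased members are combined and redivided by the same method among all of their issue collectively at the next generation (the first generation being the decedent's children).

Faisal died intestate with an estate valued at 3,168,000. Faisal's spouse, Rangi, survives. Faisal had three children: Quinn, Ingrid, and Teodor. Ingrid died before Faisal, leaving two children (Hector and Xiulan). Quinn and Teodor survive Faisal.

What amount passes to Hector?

Rangi takes three-eighths of 3,168,000 = 1,188,000. The remaining 1,980,000 passes to the descendants.
The descendants' portion (1,980,000) is divided at the children's generation into 3 shares of 660,000. Quinn and Teodor each take 660,000. The remaining share for the deceased Ingrid (660,000) is carried to the next generation.
That pool (660,000) is divided at the grandchildren's generation equally among Hector and Xiulan: 330,000 each.

Hector receives 330,000.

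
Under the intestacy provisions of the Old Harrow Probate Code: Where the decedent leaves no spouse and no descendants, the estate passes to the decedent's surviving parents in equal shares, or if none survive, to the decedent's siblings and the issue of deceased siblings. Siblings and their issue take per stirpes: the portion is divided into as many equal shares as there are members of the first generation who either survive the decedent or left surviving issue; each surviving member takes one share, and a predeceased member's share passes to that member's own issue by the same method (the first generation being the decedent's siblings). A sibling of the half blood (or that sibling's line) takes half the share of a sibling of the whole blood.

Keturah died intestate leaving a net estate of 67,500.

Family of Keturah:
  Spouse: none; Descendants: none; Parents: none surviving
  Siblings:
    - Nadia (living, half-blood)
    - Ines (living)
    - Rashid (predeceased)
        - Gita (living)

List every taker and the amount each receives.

Nadia: 13,500; Ines: 27,000; Gita: 27,000

The entire 67,500 passes to the siblings and their issue.
Counting each half-blood sibling's line as half a unit, there are 5/2 units in 67,500, so one unit is 27,000. Whole-blood lines (Ines and Rashid) take 27,000 each; half-blood lines (Nadia) take 13,500 each.
Rashid's share (27,000) passes entirely to Gita.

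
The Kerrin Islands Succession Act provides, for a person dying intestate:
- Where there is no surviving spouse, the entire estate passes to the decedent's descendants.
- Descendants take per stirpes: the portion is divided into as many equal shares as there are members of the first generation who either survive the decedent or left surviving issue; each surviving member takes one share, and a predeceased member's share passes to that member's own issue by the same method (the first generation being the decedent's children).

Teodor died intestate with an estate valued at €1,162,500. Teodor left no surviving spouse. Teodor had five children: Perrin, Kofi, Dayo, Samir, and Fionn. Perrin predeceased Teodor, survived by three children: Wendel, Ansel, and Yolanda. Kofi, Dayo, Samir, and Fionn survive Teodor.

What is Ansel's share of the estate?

The entire €1,162,500 passes to the descendants.
That amount (€1,162,500) is divided into 5 shares of €232,500: Kofi, Dayo, Samir, and Fionn each take €232,500; Perrin's €232,500 share passes to Perrin's issue.
Perrin's share (€232,500) is divided into 3 shares of €77,500: Wendel, Ansel, and Yolanda each take €77,500.

Ansel receives €77,500.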